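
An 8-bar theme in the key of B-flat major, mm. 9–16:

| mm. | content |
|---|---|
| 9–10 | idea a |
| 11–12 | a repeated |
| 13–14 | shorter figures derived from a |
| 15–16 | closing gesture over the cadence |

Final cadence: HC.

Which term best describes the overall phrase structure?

sentence

Basic idea (mm. 9-10) + its repetition (bars 11–12) form the presentation; fragmentation and cadence (bars 13-16) form the continuation — the 8-bar whole is a sentence.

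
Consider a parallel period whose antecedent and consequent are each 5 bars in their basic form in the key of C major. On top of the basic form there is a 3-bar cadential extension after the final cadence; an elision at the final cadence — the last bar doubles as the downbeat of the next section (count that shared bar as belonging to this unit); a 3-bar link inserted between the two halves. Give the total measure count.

16 measures

Basic parallel period: 5 + 5 = 10 bars.
10 (basic form) + 3 (cadential extension) + 3 (link) = 16.
The elision shares a bar with the next section but does not change this unit's count.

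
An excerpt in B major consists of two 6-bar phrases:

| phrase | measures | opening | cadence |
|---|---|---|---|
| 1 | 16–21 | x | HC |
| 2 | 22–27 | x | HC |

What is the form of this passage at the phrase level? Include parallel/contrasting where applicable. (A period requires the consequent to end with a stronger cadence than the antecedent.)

Both phrases have the same opening (x) and the same cadence (half cadence): the second is a restatement, not a consequent, so this is a repeated phrase rather than a period.

repeated phrase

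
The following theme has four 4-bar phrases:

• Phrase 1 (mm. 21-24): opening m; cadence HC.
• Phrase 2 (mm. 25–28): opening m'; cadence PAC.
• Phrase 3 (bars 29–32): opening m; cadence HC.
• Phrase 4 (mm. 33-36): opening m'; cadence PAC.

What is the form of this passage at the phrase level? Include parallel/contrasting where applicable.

repeated period

The cadence pattern HC–PAC–HC–PAC is weak–strong twice, and phrases 3–4 restate phrases 1–2: a period heard twice, not a double period (which would end weakly at phrase 2).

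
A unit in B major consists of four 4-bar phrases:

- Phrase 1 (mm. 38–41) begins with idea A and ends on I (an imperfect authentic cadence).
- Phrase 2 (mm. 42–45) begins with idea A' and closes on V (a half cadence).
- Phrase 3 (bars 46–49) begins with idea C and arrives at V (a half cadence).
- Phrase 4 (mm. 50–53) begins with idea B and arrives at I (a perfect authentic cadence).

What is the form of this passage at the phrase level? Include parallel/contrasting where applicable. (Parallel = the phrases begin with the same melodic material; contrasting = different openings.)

Four phrases in two halves: the first half (mm. 38–45) ends with a half cadence, the second (measures 46–53) with a perfect authentic cadence — a large antecedent–consequent pair, i.e. a double period.
Phrase 3 begins with different material from phrase 1, making it contrasting.

contrasting double period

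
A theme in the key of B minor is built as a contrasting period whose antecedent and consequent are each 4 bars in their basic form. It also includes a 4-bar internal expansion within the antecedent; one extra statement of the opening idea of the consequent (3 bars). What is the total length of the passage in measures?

Basic contrasting period: 4 + 4 = 8 bars.
8 (basic form) + 4 (internal expansion) + 3 (extra statement) = 15.

15 measures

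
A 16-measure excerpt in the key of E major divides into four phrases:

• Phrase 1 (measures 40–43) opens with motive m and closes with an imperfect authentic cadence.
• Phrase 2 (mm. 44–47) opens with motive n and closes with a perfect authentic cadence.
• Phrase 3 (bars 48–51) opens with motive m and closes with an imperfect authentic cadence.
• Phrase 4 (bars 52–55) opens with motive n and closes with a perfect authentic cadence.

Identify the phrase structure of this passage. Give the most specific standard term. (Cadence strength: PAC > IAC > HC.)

repeated period

The cadence pattern IAC–PAC–IAC–PAC is weak–strong twice, and phrases 3–4 restate phrases 1–2: a period heard twice, not a double period (which would end weakly at phrase 2).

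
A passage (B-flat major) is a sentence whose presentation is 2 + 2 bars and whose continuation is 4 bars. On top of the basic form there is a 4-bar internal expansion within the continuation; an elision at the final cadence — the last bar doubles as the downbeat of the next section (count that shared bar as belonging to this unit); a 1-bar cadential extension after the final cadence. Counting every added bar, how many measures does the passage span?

Basic sentence: 2 + 2 + 4 = 8 bars.
8 (basic form) + 4 (internal expansion) + 1 (cadential extension) = 13.
The elision shares a bar with the next section but does not change this unit's count.

13 measures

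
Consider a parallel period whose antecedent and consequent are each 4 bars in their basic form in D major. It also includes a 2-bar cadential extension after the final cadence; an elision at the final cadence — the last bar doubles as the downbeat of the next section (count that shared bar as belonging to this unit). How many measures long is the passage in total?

10 measures

Basic parallel period: 4 + 4 = 8 bars.
8 (basic form) + 2 (cadential extension) = 10.
The elision shares a bar with the next section but does not change this unit's count.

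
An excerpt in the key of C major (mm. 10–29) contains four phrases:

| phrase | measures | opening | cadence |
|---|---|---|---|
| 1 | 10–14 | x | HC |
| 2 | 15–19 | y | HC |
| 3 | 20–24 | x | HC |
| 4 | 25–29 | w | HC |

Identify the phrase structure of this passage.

Phrase 4 ends with a half cadence, no stronger than phrase 2's half cadence, so the four phrases do not form a double period; nor do phrases 3–4 duplicate 1–2, so it is not a repeated period. With no phrase reaching a conclusive cadence, the passage is a phrase group.

phrase group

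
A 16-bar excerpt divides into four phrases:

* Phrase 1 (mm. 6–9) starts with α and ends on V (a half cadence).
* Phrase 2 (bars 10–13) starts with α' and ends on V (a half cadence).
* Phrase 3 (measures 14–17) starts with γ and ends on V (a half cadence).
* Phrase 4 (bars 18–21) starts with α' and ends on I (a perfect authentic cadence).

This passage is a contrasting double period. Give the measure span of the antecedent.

measures 6–13

In a double period the four phrases pair into a large antecedent (phrases 1–2, ending half cadence) and a large consequent (phrases 3–4, ending perfect authentic cadence). The antecedent spans measures 6–13.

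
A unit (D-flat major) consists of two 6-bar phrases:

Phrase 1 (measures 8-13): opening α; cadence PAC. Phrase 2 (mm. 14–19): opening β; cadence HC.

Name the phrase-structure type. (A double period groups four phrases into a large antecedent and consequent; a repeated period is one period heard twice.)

phrase group

The second phrase closes with a half cadence, which is not stronger than the first phrase's perfect authentic cadence; without a weak→strong cadential pair there is no antecedent–consequent relationship, so this is a phrase group rather than a period.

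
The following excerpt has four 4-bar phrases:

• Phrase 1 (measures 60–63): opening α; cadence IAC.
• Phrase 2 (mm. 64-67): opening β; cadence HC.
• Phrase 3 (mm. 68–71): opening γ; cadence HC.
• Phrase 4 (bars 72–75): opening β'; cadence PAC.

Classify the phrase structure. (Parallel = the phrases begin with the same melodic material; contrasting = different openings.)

contrasting double period

Four phrases in two halves: the first half (measures 60–67) ends with a half cadence, the second (mm. 68-75) with a perfect authentic cadence — a large antecedent–consequent pair, i.e. a double period.
Phrase 3 begins with different material from phrase 1, making it contrasting.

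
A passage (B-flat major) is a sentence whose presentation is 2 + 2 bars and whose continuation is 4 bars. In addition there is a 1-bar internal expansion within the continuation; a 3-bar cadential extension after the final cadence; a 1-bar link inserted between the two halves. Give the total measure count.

13 measures

Basic sentence: 2 + 2 + 4 = 8 bars.
8 (basic form) + 1 (internal expansion) + 3 (cadential extension) + 1 (link) = 13.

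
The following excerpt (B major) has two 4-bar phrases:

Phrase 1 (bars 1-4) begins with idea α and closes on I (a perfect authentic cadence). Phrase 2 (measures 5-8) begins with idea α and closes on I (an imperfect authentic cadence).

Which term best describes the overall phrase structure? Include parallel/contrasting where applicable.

phrase group

The second phrase closes with an imperfect authentic cadence, which is not stronger than the first phrase's perfect authentic cadence; without a weak→strong cadential pair there is no antecedent–consequent relationship, so this is a phrase group rather than a period.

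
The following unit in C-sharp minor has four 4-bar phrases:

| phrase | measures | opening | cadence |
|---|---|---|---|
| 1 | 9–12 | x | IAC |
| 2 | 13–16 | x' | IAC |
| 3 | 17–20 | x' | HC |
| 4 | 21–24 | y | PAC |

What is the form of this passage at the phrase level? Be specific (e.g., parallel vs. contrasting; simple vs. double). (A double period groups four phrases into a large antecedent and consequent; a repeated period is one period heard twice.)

Four phrases in two halves: the first half (mm. 9-16) ends with an imperfect authentic cadence, the second (mm. 17–24) with a perfect authentic cadence — a large antecedent–consequent pair, i.e. a double period.
Phrase 3 begins with the same material as phrase 1, making it parallel.

parallel double period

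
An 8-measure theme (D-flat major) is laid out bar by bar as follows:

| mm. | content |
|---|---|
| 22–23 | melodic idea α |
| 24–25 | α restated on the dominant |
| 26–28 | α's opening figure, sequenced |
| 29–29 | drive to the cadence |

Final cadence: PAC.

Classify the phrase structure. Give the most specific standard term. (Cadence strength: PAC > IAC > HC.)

sentence

Basic idea (mm. 22–23) + its repetition (mm. 24–25) form the presentation; fragmentation and cadence (measures 26-29) form the continuation — the 8-bar whole is a sentence.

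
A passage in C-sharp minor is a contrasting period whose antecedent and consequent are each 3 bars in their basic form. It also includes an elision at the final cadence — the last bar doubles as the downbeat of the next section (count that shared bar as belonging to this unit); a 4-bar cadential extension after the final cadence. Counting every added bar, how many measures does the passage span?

Basic contrasting period: 3 + 3 = 6 bars.
6 (basic form) + 4 (cadential extension) = 10.
The elision shares a bar with the next section but does not change this unit's count.

10 measures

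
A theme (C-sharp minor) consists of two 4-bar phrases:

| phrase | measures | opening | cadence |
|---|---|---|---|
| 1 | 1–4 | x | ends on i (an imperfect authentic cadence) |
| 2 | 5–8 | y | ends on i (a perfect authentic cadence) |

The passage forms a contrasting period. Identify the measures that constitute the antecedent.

The antecedent is the phrase ending with the weaker cadence (imperfect authentic cadence, phrase 1) and the consequent the one ending more conclusively (perfect authentic cadence, phrase 2); the antecedent is mm. 1–4.

measures 1–4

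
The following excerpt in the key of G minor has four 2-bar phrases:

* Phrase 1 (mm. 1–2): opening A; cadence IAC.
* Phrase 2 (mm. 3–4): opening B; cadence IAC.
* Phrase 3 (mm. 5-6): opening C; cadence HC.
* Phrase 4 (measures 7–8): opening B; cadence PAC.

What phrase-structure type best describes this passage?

Four phrases in two halves: the first half (bars 1–4) ends with an imperfect authentic cadence, the second (measures 5–8) with a perfect authentic cadence — a large antecedent–consequent pair, i.e. a double period.
Phrase 3 begins with different material from phrase 1, making it contrasting.

contrasting double period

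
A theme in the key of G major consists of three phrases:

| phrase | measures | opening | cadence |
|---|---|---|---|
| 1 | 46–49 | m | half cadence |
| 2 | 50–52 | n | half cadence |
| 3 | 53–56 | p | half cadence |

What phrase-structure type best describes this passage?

The final phrase closes with a half cadence, which is not stronger than the preceding half cadence; the 3 phrases lack an overall antecedent–consequent design and so form a phrase group.

phrase group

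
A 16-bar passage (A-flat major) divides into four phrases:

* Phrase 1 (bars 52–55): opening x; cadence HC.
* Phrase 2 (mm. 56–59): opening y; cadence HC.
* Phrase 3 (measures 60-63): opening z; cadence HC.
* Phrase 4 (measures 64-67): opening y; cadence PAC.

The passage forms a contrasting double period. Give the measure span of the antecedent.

measures 52–59

In a double period the first pair of phrases (ending half cadence) is the large antecedent and the second pair (ending perfect authentic cadence) is the large consequent; the antecedent is measures 52–59.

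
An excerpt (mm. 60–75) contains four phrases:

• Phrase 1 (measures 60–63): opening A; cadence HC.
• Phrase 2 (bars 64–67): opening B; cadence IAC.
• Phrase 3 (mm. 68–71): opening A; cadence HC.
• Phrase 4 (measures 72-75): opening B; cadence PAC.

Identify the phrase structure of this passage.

Four phrases in two halves: the first half (measures 60–67) ends with an imperfect authentic cadence, the second (mm. 68–75) with a perfect authentic cadence — a large antecedent–consequent pair, i.e. a double period.
Phrase 3 begins with the same material as phrase 1, making it parallel.

parallel double period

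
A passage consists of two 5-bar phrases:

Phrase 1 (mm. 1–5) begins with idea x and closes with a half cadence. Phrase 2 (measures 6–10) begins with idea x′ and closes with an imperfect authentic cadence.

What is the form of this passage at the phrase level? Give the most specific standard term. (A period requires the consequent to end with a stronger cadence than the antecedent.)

Phrase 1 ends with a half cadence (weaker) and phrase 2 with an imperfect authentic cadence (stronger): antecedent + consequent = a period.
The two phrases open with the same material (x / x′), so the period is parallel.

parallel period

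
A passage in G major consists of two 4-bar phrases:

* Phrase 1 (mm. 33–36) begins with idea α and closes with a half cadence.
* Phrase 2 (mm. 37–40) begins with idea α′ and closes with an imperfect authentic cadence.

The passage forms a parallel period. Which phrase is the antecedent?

phrase 1

The phrase ending with the weaker cadence (half cadence) is the antecedent; the one ending more conclusively (imperfect authentic cadence) is the consequent. The antecedent is phrase 1.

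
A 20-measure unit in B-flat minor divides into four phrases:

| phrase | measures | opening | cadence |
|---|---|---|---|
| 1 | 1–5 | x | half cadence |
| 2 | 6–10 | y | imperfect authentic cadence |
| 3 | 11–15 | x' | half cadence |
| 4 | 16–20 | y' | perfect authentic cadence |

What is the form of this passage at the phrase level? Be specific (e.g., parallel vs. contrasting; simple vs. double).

Four phrases in two halves: the first half (mm. 1-10) ends with an imperfect authentic cadence, the second (mm. 11–20) with a perfect authentic cadence — a large antecedent–consequent pair, i.e. a double period.
Phrase 3 begins with the same material as phrase 1, making it parallel.

parallel double period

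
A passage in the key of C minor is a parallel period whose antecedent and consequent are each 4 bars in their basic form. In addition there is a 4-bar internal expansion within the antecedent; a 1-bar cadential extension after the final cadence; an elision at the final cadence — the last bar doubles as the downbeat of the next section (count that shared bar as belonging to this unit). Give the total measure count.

13 measures

Basic parallel period: 4 + 4 = 8 bars.
8 (basic form) + 4 (internal expansion) + 1 (cadential extension) = 13.
The elision shares a bar with the next section but does not change this unit's count.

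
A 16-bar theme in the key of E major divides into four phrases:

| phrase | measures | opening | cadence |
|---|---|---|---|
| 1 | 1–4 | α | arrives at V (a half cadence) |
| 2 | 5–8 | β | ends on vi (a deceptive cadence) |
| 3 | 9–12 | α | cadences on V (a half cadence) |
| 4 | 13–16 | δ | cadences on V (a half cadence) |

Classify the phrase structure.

phrase group

Phrase 4 ends with a half cadence, no stronger than phrase 2's deceptive cadence, so the four phrases do not form a double period; nor do phrases 3–4 duplicate 1–2, so it is not a repeated period. With no phrase reaching a conclusive cadence, the passage is a phrase group.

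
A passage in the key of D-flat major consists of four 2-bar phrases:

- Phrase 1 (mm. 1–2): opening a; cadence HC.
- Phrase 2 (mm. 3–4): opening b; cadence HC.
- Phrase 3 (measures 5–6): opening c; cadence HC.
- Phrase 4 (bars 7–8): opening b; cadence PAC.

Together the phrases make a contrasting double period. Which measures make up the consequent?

In a double period the first pair of phrases (ending half cadence) is the large antecedent and the second pair (ending perfect authentic cadence) is the large consequent; the consequent is measures 5–8.

measures 5–8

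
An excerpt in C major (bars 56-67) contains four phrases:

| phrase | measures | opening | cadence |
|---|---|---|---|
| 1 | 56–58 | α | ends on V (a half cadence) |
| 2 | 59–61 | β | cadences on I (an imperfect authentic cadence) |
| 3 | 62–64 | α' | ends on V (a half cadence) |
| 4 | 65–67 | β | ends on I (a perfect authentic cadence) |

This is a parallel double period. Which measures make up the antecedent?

In a double period the first pair of phrases (ending imperfect authentic cadence) is the large antecedent and the second pair (ending perfect authentic cadence) is the large consequent; the antecedent is measures 56–61.

measures 56–61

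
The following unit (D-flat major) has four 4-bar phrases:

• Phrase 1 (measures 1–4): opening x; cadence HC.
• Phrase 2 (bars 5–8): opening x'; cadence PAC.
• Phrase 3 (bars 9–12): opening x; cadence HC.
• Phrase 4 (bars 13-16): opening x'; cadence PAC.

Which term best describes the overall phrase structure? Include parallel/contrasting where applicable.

The cadence pattern HC–PAC–HC–PAC is weak–strong twice, and phrases 3–4 restate phrases 1–2: a period heard twice, not a double period (which would end weakly at phrase 2).

repeated period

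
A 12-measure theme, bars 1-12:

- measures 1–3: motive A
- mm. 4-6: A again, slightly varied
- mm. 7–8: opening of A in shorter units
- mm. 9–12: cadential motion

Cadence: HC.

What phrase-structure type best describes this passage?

Basic idea (mm. 1-3) + its repetition (bars 4–6) form the presentation; fragmentation and cadence (measures 7–12) form the continuation — the 12-bar whole is a sentence.

sentence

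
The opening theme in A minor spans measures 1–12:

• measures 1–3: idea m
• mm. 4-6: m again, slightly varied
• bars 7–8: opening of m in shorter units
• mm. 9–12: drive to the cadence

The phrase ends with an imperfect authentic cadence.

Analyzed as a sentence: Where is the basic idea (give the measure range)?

The presentation of a sentence is the basic idea (measures 1–3) plus its repetition (mm. 4-6); the basic idea is therefore bars 1-3.

measures 1–3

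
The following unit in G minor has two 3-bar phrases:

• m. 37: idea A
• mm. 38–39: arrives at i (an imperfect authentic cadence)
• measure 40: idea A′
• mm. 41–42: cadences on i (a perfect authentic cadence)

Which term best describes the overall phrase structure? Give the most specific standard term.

Phrase 1 ends with an imperfect authentic cadence (weaker) and phrase 2 with a perfect authentic cadence (stronger): antecedent + consequent = a period.
The two phrases open with the same material (A / A′), so the period is parallel.

parallel period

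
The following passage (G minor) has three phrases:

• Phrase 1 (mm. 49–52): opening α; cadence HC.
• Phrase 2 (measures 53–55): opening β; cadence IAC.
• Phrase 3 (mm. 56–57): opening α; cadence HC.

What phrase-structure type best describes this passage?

The final phrase closes with a half cadence, which is not stronger than the preceding imperfect authentic cadence; the 3 phrases lack an overall antecedent–consequent design and so form a phrase group.

phrase group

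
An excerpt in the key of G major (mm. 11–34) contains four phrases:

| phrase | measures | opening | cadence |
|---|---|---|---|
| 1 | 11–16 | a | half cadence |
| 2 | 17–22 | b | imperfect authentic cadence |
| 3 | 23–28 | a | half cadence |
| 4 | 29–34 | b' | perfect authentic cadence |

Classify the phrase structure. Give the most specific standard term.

Four phrases in two halves: the first half (measures 11–22) ends with an imperfect authentic cadence, the second (bars 23–34) with a perfect authentic cadence — a large antecedent–consequent pair, i.e. a double period.
Phrase 3 begins with the same material as phrase 1, making it parallel.

parallel double period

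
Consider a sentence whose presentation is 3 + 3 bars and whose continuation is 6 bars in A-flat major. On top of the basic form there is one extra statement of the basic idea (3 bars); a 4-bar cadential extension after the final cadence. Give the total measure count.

19 measures

Basic sentence: 3 + 3 + 6 = 12 bars.
12 (basic form) + 3 (extra statement) + 4 (cadential extension) = 19.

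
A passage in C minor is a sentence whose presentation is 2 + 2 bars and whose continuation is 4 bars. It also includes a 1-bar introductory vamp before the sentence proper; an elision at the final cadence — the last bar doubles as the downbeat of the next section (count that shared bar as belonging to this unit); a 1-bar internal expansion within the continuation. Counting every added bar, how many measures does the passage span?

10 measures

Basic sentence: 2 + 2 + 4 = 8 bars.
8 (basic form) + 1 (introduction) + 1 (internal expansion) = 10.
The elision shares a bar with the next section but does not change this unit's count.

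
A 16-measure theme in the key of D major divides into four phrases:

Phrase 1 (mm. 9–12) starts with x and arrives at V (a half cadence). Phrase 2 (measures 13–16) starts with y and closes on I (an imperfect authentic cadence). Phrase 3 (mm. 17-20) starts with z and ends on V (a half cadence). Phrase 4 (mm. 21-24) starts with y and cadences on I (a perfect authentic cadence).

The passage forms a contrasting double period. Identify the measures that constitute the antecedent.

In a double period the four phrases pair into a large antecedent (phrases 1–2, ending imperfect authentic cadence) and a large consequent (phrases 3–4, ending perfect authentic cadence). The antecedent spans measures 9–16.

measures 9–16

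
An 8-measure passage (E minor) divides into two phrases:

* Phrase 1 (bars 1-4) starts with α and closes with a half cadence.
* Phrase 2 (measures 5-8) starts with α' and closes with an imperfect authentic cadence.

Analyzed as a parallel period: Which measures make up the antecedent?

The antecedent is the phrase ending with the weaker cadence (half cadence, phrase 1) and the consequent the one ending more conclusively (imperfect authentic cadence, phrase 2); the antecedent is measures 1-4.

measures 1–4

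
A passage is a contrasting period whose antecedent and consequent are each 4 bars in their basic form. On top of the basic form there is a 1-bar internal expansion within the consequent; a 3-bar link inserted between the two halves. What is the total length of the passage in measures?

12 measures

Basic contrasting period: 4 + 4 = 8 bars.
8 (basic form) + 1 (internal expansion) + 3 (link) = 12.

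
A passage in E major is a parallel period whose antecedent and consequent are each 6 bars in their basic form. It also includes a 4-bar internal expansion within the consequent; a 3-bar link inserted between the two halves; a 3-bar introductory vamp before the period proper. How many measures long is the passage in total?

Basic parallel period: 6 + 6 = 12 bars.
12 (basic form) + 4 (internal expansion) + 3 (link) + 3 (introduction) = 22.

22 measures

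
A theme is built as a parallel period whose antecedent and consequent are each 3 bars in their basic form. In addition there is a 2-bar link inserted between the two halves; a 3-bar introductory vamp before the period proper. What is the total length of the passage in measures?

Basic parallel period: 3 + 3 = 6 bars.
6 (basic form) + 2 (link) + 3 (introduction) = 11.

11 measures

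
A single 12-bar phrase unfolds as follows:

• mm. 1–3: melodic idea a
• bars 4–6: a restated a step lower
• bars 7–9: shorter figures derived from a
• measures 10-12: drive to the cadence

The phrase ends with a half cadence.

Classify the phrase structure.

sentence

Basic idea (bars 1–3) + its repetition (measures 4–6) form the presentation; fragmentation and cadence (measures 7–12) form the continuation — the 12-bar whole is a sentence.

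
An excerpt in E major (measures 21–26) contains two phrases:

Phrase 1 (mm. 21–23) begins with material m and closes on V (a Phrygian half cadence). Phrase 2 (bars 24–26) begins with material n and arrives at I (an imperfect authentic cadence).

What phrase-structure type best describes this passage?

Phrase 1 ends with a Phrygian half cadence (weaker) and phrase 2 with an imperfect authentic cadence (stronger): antecedent + consequent = a period.
The two phrases open with different material (m / n), so the period is contrasting.

contrasting period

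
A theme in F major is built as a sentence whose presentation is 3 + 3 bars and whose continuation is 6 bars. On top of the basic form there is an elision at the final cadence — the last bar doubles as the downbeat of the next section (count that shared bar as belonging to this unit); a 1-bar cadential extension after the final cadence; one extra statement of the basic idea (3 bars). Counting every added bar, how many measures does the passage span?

Basic sentence: 3 + 3 + 6 = 12 bars.
12 (basic form) + 1 (cadential extension) + 3 (extra statement) = 16.
The elision shares a bar with the next section but does not change this unit's count.

16 measures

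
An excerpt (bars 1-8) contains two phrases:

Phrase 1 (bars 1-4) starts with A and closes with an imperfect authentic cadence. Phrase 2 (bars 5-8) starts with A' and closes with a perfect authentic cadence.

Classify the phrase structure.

Phrase 1 ends with an imperfect authentic cadence (weaker) and phrase 2 with a perfect authentic cadence (stronger): antecedent + consequent = a period.
The two phrases open with the same material (A / A'), so the period is parallel.

parallel period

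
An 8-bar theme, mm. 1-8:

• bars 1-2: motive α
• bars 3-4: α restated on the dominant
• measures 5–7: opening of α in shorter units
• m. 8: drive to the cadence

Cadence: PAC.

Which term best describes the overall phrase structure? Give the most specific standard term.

sentence

Basic idea (bars 1-2) + its repetition (mm. 3–4) form the presentation; fragmentation and cadence (mm. 5–8) form the continuation — the 8-bar whole is a sentence.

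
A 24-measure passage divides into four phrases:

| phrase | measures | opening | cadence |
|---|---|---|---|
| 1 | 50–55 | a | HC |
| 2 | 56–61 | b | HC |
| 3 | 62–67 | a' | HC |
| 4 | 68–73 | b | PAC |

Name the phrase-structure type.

parallel double period

Four phrases in two halves: the first half (mm. 50–61) ends with a half cadence, the second (mm. 62-73) with a perfect authentic cadence — a large antecedent–consequent pair, i.e. a double period.
Phrase 3 begins with the same material as phrase 1, making it parallel.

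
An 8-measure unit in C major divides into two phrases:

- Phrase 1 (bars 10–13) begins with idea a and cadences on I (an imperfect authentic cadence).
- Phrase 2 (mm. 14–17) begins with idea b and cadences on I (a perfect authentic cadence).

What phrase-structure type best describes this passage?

Phrase 1 ends with an imperfect authentic cadence (weaker) and phrase 2 with a perfect authentic cadence (stronger): antecedent + consequent = a period.
The two phrases open with different material (a / b), so the period is contrasting.

contrasting period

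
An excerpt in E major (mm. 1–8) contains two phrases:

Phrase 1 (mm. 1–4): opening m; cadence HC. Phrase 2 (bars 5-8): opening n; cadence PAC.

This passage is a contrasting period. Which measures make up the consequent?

The antecedent is the phrase ending with the weaker cadence (half cadence, phrase 1) and the consequent the one ending more conclusively (perfect authentic cadence, phrase 2); the consequent is measures 5-8.

measures 5–8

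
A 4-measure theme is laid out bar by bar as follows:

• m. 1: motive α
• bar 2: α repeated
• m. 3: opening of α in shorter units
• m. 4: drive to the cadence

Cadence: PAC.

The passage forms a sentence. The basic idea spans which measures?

measures 1–1

The presentation of a sentence is the basic idea (m. 1) plus its repetition (measure 2); the basic idea is therefore m. 1.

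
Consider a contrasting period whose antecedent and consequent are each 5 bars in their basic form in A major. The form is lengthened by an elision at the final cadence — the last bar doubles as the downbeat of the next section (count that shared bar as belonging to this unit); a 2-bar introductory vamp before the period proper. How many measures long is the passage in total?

Basic contrasting period: 5 + 5 = 10 bars.
10 (basic form) + 2 (introduction) = 12.
The elision shares a bar with the next section but does not change this unit's count.

12 measures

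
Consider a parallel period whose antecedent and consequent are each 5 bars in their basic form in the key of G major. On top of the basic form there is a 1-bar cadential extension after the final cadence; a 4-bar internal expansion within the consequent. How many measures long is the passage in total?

15 measures

Basic parallel period: 5 + 5 = 10 bars.
10 (basic form) + 1 (cadential extension) + 4 (internal expansion) = 15.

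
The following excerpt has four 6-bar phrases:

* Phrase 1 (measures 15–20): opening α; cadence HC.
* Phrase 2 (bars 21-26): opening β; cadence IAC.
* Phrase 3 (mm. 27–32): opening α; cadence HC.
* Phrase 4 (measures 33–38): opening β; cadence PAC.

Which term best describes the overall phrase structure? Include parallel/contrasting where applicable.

Four phrases in two halves: the first half (mm. 15–26) ends with an imperfect authentic cadence, the second (bars 27-38) with a perfect authentic cadence — a large antecedent–consequent pair, i.e. a double period.
Phrase 3 begins with the same material as phrase 1, making it parallel.

parallel double period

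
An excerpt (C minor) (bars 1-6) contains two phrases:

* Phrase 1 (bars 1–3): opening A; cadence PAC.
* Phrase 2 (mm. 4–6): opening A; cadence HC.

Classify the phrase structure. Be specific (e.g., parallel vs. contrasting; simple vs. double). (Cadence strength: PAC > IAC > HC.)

The second phrase closes with a half cadence, which is not stronger than the first phrase's perfect authentic cadence; without a weak→strong cadential pair there is no antecedent–consequent relationship, so this is a phrase group rather than a period.

phrase group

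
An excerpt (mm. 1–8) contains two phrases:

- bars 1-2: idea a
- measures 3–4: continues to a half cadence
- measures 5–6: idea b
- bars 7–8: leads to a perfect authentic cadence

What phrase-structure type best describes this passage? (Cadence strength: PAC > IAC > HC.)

contrasting period

Phrase 1 ends with a half cadence (weaker) and phrase 2 with a perfect authentic cadence (stronger): antecedent + consequent = a period.
The two phrases open with different material (a / b), so the period is contrasting.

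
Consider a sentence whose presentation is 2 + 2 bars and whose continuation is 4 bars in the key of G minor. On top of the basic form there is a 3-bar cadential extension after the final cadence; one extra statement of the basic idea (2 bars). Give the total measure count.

Basic sentence: 2 + 2 + 4 = 8 bars.
8 (basic form) + 3 (cadential extension) + 2 (extra statement) = 13.

13 measures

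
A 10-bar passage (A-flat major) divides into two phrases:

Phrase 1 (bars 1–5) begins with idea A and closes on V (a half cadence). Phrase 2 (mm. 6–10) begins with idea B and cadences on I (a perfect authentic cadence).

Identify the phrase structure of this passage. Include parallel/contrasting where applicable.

contrasting period

Phrase 1 ends with a half cadence (weaker) and phrase 2 with a perfect authentic cadence (stronger): antecedent + consequent = a period.
The two phrases open with different material (A / B), so the period is contrasting.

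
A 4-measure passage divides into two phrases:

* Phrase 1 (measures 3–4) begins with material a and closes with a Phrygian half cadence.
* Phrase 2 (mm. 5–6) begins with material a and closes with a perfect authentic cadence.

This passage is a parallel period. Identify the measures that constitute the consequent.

The antecedent is the phrase ending with the weaker cadence (Phrygian half cadence, phrase 1) and the consequent the one ending more conclusively (perfect authentic cadence, phrase 2); the consequent is bars 5–6.

measures 5–6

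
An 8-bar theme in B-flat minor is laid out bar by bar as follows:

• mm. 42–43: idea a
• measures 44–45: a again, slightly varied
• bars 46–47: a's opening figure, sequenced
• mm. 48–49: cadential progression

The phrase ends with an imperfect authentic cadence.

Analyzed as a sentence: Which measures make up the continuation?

measures 46–49

After the presentation (mm. 42–45), the continuation covers the fragmentation through the cadence: bars 46-49.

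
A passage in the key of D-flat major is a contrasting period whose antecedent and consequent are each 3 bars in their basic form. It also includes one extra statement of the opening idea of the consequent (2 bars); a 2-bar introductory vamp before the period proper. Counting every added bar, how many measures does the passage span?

Basic contrasting period: 3 + 3 = 6 bars.
6 (basic form) + 2 (extra statement) + 2 (introduction) = 10.

10 measures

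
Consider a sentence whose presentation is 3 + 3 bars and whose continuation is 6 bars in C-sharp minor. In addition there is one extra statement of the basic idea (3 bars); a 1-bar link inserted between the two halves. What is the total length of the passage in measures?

16 measures

Basic sentence: 3 + 3 + 6 = 12 bars.
12 (basic form) + 3 (extra statement) + 1 (link) = 16.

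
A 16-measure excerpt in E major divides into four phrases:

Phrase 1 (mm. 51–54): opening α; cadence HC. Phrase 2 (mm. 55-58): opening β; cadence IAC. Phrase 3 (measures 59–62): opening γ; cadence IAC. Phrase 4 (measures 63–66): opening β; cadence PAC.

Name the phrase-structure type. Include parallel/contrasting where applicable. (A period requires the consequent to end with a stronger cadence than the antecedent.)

Four phrases in two halves: the first half (mm. 51–58) ends with an imperfect authentic cadence, the second (mm. 59–66) with a perfect authentic cadence — a large antecedent–consequent pair, i.e. a double period.
Phrase 3 begins with different material from phrase 1, making it contrasting.

contrasting double period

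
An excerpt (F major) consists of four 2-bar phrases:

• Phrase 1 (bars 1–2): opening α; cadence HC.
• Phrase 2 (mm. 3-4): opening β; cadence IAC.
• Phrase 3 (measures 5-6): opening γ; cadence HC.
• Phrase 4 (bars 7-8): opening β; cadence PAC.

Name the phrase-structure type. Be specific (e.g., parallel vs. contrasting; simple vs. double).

Four phrases in two halves: the first half (measures 1-4) ends with an imperfect authentic cadence, the second (bars 5–8) with a perfect authentic cadence — a large antecedent–consequent pair, i.e. a double period.
Phrase 3 begins with different material from phrase 1, making it contrasting.

contrasting double period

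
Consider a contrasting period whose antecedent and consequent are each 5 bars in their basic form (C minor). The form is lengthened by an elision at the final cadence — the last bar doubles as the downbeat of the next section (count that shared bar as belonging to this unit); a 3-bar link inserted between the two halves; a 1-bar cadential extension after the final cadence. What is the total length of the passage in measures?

14 measures

Basic contrasting period: 5 + 5 = 10 bars.
10 (basic form) + 3 (link) + 1 (cadential extension) = 14.
The elision shares a bar with the next section but does not change this unit's count.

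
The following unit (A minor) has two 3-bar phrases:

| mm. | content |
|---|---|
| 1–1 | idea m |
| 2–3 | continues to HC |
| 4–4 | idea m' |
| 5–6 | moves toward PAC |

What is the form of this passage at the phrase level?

parallel period

Phrase 1 ends with a half cadence (weaker) and phrase 2 with a perfect authentic cadence (stronger): antecedent + consequent = a period.
The two phrases open with the same material (m / m'), so the period is parallel.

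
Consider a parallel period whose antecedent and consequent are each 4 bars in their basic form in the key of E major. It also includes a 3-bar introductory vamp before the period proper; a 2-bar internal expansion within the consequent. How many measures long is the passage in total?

Basic parallel period: 4 + 4 = 8 bars.
8 (basic form) + 3 (introduction) + 2 (internal expansion) = 13.

13 measures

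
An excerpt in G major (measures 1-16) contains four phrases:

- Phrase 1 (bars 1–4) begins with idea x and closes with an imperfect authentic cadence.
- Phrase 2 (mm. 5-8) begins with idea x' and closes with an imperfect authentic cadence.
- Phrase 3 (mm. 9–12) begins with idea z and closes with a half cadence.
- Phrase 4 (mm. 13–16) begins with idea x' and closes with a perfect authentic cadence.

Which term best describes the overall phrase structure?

Four phrases in two halves: the first half (mm. 1–8) ends with an imperfect authentic cadence, the second (measures 9–16) with a perfect authentic cadence — a large antecedent–consequent pair, i.e. a double period.
Phrase 3 begins with different material from phrase 1, making it contrasting.

contrasting double period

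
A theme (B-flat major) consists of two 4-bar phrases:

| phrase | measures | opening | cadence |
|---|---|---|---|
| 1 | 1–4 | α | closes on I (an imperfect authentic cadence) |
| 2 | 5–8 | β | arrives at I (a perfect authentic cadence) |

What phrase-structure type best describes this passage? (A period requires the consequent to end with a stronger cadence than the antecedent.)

contrasting period

Phrase 1 ends with an imperfect authentic cadence (weaker) and phrase 2 with a perfect authentic cadence (stronger): antecedent + consequent = a period.
The two phrases open with different material (α / β), so the period is contrasting.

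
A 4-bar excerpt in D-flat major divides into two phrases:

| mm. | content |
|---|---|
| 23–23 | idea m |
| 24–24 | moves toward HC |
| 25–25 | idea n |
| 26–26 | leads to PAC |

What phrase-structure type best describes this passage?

Phrase 1 ends with a half cadence (weaker) and phrase 2 with a perfect authentic cadence (stronger): antecedent + consequent = a period.
The two phrases open with different material (m / n), so the period is contrasting.

contrasting period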